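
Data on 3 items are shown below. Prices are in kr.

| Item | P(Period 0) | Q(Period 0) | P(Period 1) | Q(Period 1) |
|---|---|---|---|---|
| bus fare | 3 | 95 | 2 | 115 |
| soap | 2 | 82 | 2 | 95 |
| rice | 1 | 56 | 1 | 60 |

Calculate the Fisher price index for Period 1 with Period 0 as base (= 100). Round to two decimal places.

80.93

Laspeyres component (base-period weights):
ΣP(Period 1)Q(Period 0) = 2×95 + 2×82 + 1×56 = 190 + 164 + 56 = 410
ΣP(Period 0)Q(Period 0) = 3×95 + 2×82 + 1×56 = 285 + 164 + 56 = 505
L = 410 / 505 × 100 = 81.1881
Paasche component (current-period weights):
ΣP(Period 1)Q(Period 1) = 2×115 + 2×95 + 1×60 = 230 + 190 + 60 = 480
ΣP(Period 0)Q(Period 1) = 3×115 + 2×95 + 1×60 = 345 + 190 + 60 = 595
P = 480 / 595 × 100 = 80.6723
Fisher = √(L × P) = √(81.1881 × 80.6723) = 80.9298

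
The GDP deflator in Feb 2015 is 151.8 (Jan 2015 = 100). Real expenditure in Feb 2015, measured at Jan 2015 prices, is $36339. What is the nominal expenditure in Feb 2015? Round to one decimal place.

55162.6

Nominal = Real × (Index/100) = 36339 × (151.8/100)
        = 36339 × 1.518 = 55162.6020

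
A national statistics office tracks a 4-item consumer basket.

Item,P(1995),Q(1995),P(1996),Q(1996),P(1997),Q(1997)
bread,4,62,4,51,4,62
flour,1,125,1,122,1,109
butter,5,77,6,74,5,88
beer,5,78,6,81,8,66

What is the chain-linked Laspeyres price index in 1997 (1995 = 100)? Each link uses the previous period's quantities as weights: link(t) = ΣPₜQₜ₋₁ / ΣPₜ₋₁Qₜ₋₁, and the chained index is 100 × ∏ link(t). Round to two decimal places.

Link 1995→1996:
ΣP(1996)Q(1995) = 4×62 + 1×125 + 6×77 + 6×78 = 248 + 125 + 462 + 468 = 1303
ΣP(1995)Q(1995) = 4×62 + 1×125 + 5×77 + 5×78 = 248 + 125 + 385 + 390 = 1148
link = 1303/1148 = 1.135017
Link 1996→1997:
ΣP(1997)Q(1996) = 4×51 + 1×122 + 5×74 + 8×81 = 204 + 122 + 370 + 648 = 1344
ΣP(1996)Q(1996) = 4×51 + 1×122 + 6×74 + 6×81 = 204 + 122 + 444 + 486 = 1256
link = 1344/1256 = 1.070064
Chained index = 100 × 1.135017 × 1.070064 = 121.4541

121.45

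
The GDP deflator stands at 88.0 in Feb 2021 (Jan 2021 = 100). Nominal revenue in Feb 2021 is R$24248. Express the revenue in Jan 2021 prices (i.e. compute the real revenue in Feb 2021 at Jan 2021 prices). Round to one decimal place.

Real = Nominal ÷ (Index/100) = 24248 ÷ (88.0/100)
     = 24248 ÷ 0.880 = 27554.5455

27554.5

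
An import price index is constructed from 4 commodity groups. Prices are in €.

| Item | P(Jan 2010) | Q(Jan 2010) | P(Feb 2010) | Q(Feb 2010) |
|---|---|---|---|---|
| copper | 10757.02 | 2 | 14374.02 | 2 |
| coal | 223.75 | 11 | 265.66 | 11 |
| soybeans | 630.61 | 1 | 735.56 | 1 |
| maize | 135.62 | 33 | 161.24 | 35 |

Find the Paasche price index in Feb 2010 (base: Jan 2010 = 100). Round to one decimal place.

129.6

Paasche price index uses current-period quantities as weights.
ΣP(Feb 2010)·Q(Feb 2010) = 14374.02×2 + 265.66×11 + 735.56×1 + 161.24×35 = 28748.04 + 2922.26 + 735.56 + 5643.4 = 38049.26
ΣP(Jan 2010)·Q(Feb 2010) = 10757.02×2 + 223.75×11 + 630.61×1 + 135.62×35 = 21514.04 + 2461.25 + 630.61 + 4746.7 = 29352.6
Index = 38049.26 / 29352.6 × 100 = 129.6282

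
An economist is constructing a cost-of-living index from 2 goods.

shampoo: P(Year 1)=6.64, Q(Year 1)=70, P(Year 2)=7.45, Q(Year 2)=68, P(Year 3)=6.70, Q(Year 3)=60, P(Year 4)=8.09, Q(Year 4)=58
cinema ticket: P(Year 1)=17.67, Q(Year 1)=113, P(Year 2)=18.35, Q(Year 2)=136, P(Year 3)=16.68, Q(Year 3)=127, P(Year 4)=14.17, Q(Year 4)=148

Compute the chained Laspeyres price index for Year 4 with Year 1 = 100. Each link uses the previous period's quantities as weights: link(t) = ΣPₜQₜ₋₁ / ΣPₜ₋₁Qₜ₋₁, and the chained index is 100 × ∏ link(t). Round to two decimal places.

Link Year 1→Year 2:
ΣP(Year 2)Q(Year 1) = 7.45×70 + 18.35×113 = 521.5 + 2073.55 = 2595.05
ΣP(Year 1)Q(Year 1) = 6.64×70 + 17.67×113 = 464.8 + 1996.71 = 2461.51
link = 2595.05/2461.51 = 1.054251
Link Year 2→Year 3:
ΣP(Year 3)Q(Year 2) = 6.70×68 + 16.68×136 = 455.6 + 2268.48 = 2724.08
ΣP(Year 2)Q(Year 2) = 7.45×68 + 18.35×136 = 506.6 + 2495.6 = 3002.2
link = 2724.08/3002.2 = 0.907361
Link Year 3→Year 4:
ΣP(Year 4)Q(Year 3) = 8.09×60 + 14.17×127 = 485.4 + 1799.59 = 2284.99
ΣP(Year 3)Q(Year 3) = 6.70×60 + 16.68×127 = 402 + 2118.36 = 2520.36
link = 2284.99/2520.36 = 0.906613
Chained index = 100 × 1.054251 × 0.907361 × 0.906613 = 86.7254

86.73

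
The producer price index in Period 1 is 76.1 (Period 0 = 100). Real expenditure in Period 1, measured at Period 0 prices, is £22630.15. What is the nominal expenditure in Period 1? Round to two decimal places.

Nominal = Real × (Index/100) = 22630.15 × (76.1/100)
        = 22630.15 × 0.761 = 17221.5441

17221.54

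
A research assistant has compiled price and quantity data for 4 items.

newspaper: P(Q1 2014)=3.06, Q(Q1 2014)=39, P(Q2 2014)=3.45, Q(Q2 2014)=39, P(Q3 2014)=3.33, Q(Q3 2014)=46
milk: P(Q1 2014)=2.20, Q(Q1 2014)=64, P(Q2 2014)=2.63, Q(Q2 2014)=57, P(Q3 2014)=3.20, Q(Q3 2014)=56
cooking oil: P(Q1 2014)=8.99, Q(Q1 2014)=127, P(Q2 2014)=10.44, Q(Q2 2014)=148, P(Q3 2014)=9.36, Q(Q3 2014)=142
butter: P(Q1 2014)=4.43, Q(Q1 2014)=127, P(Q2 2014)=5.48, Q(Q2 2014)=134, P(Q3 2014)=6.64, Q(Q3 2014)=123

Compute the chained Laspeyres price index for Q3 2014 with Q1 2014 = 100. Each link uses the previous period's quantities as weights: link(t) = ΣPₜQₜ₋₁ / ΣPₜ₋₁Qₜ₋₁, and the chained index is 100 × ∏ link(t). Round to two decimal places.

Link Q1 2014→Q2 2014:
ΣP(Q2 2014)Q(Q1 2014) = 3.45×39 + 2.63×64 + 10.44×127 + 5.48×127 = 134.55 + 168.32 + 1325.88 + 695.96 = 2324.71
ΣP(Q1 2014)Q(Q1 2014) = 3.06×39 + 2.20×64 + 8.99×127 + 4.43×127 = 119.34 + 140.8 + 1141.73 + 562.61 = 1964.48
link = 2324.71/1964.48 = 1.183372
Link Q2 2014→Q3 2014:
ΣP(Q3 2014)Q(Q2 2014) = 3.33×39 + 3.20×57 + 9.36×148 + 6.64×134 = 129.87 + 182.4 + 1385.28 + 889.76 = 2587.31
ΣP(Q2 2014)Q(Q2 2014) = 3.45×39 + 2.63×57 + 10.44×148 + 5.48×134 = 134.55 + 149.91 + 1545.12 + 734.32 = 2563.9
link = 2587.31/2563.9 = 1.009131
Chained index = 100 × 1.183372 × 1.009131 = 119.4177

119.42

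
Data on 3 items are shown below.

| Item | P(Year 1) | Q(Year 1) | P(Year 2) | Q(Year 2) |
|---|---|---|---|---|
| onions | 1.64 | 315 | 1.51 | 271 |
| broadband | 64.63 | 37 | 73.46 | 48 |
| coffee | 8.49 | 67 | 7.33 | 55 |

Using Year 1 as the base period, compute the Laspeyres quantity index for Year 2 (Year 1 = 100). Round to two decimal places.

115.44

Laspeyres quantity index uses base-period prices as weights.
ΣP(Year 1)·Q(Year 2) = 1.64×271 + 64.63×48 + 8.49×55 = 444.44 + 3102.24 + 466.95 = 4013.63
ΣP(Year 1)·Q(Year 1) = 1.64×315 + 64.63×37 + 8.49×67 = 516.6 + 2391.31 + 568.83 = 3476.74
Index = 4013.63 / 3476.74 × 100 = 115.4423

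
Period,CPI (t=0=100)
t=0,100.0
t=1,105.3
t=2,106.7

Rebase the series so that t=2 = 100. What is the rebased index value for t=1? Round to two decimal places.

98.69

Rebased(t=1) = 105.3 / 106.7 × 100 = 98.6879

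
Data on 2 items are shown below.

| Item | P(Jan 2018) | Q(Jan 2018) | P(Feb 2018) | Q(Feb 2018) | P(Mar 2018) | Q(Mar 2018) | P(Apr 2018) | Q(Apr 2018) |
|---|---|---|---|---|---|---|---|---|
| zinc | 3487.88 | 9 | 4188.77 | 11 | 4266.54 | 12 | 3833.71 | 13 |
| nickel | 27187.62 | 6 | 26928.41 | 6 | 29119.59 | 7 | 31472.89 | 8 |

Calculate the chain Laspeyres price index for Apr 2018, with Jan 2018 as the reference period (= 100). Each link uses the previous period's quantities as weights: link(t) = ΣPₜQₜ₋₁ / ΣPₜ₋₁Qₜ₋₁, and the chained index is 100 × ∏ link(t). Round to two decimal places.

Link Jan 2018→Feb 2018:
ΣP(Feb 2018)Q(Jan 2018) = 4188.77×9 + 26928.41×6 = 37698.93 + 161570.46 = 199269.39
ΣP(Jan 2018)Q(Jan 2018) = 3487.88×9 + 27187.62×6 = 31390.92 + 163125.72 = 194516.64
link = 199269.39/194516.64 = 1.024434
Link Feb 2018→Mar 2018:
ΣP(Mar 2018)Q(Feb 2018) = 4266.54×11 + 29119.59×6 = 46931.94 + 174717.54 = 221649.48
ΣP(Feb 2018)Q(Feb 2018) = 4188.77×11 + 26928.41×6 = 46076.47 + 161570.46 = 207646.93
link = 221649.48/207646.93 = 1.067434
Link Mar 2018→Apr 2018:
ΣP(Apr 2018)Q(Mar 2018) = 3833.71×12 + 31472.89×7 = 46004.52 + 220310.23 = 266314.75
ΣP(Mar 2018)Q(Mar 2018) = 4266.54×12 + 29119.59×7 = 51198.48 + 203837.13 = 255035.61
link = 266314.75/255035.61 = 1.044226
Chained index = 100 × 1.024434 × 1.067434 × 1.044226 = 114.1877

114.19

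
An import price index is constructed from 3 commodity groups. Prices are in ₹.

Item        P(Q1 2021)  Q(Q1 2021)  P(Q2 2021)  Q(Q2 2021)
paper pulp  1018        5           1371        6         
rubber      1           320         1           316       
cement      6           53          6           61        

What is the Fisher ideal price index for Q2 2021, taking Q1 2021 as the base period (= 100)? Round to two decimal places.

131.00

Laspeyres component (base-period weights):
ΣP(Q2 2021)Q(Q1 2021) = 1371×5 + 1×320 + 6×53 = 6855 + 320 + 318 = 7493
ΣP(Q1 2021)Q(Q1 2021) = 1018×5 + 1×320 + 6×53 = 5090 + 320 + 318 = 5728
L = 7493 / 5728 × 100 = 130.8135
Paasche component (current-period weights):
ΣP(Q2 2021)Q(Q2 2021) = 1371×6 + 1×316 + 6×61 = 8226 + 316 + 366 = 8908
ΣP(Q1 2021)Q(Q2 2021) = 1018×6 + 1×316 + 6×61 = 6108 + 316 + 366 = 6790
P = 8908 / 6790 × 100 = 131.1929
Fisher = √(L × P) = √(130.8135 × 131.1929) = 131.0031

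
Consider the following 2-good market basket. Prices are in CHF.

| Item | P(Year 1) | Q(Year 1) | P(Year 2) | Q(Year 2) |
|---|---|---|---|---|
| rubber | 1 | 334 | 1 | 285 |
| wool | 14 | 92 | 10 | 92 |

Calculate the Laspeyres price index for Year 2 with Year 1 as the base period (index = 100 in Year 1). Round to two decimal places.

77.31

Laspeyres price index uses base-period quantities as weights.
ΣP(Year 2)·Q(Year 1) = 1×334 + 10×92 = 334 + 920 = 1254
ΣP(Year 1)·Q(Year 1) = 1×334 + 14×92 = 334 + 1288 = 1622
Index = 1254 / 1622 × 100 = 77.3120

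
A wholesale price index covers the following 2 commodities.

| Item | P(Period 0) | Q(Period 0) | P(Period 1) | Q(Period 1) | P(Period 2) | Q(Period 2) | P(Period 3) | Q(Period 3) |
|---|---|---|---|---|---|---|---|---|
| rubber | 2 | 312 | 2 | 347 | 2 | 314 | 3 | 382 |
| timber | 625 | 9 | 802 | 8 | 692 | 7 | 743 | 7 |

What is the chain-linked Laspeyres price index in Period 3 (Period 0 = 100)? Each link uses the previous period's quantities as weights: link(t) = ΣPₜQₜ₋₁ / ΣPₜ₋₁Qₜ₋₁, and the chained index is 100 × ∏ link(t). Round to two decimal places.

123.44

Link Period 0→Period 1:
ΣP(Period 1)Q(Period 0) = 2×312 + 802×9 = 624 + 7218 = 7842
ΣP(Period 0)Q(Period 0) = 2×312 + 625×9 = 624 + 5625 = 6249
link = 7842/6249 = 1.254921
Link Period 1→Period 2:
ΣP(Period 2)Q(Period 1) = 2×347 + 692×8 = 694 + 5536 = 6230
ΣP(Period 1)Q(Period 1) = 2×347 + 802×8 = 694 + 6416 = 7110
link = 6230/7110 = 0.876231
Link Period 2→Period 3:
ΣP(Period 3)Q(Period 2) = 3×314 + 743×7 = 942 + 5201 = 6143
ΣP(Period 2)Q(Period 2) = 2×314 + 692×7 = 628 + 4844 = 5472
link = 6143/5472 = 1.122624
Chained index = 100 × 1.254921 × 0.876231 × 1.122624 = 123.4438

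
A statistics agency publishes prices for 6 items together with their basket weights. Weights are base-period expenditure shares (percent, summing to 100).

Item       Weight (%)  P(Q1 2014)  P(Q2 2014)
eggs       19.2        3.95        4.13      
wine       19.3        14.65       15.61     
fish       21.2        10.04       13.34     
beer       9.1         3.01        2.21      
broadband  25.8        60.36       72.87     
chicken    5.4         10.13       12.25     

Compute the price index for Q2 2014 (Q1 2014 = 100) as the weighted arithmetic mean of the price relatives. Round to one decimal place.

eggs: 19.2 × (4.13/3.95) = 19.2 × 1.045570 = 20.0749
wine: 19.3 × (15.61/14.65) = 19.3 × 1.065529 = 20.5647
fish: 21.2 × (13.34/10.04) = 21.2 × 1.328685 = 28.1681
beer: 9.1 × (2.21/3.01) = 9.1 × 0.734219 = 6.6814
broadband: 25.8 × (72.87/60.36) = 25.8 × 1.207256 = 31.1472
chicken: 5.4 × (12.25/10.13) = 5.4 × 1.209279 = 6.5301
Index = Σ wᵢ·(p₁ᵢ/p₀ᵢ) = 20.0749 + 20.5647 + 28.1681 + 6.6814 + 31.1472 + 6.5301 = 113.1665

113.2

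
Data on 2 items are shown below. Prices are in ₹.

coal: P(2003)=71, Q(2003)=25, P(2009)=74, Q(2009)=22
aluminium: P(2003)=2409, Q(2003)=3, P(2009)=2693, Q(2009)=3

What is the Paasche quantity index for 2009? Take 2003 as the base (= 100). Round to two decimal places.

Paasche quantity index uses current-period prices as weights.
ΣP(2009)·Q(2009) = 74×22 + 2693×3 = 1628 + 8079 = 9707
ΣP(2009)·Q(2003) = 74×25 + 2693×3 = 1850 + 8079 = 9929
Index = 9707 / 9929 × 100 = 97.7641

97.76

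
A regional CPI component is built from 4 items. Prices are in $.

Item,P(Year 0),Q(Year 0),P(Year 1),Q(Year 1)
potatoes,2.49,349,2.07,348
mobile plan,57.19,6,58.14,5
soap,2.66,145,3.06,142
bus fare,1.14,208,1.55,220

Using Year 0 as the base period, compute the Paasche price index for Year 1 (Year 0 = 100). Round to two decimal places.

Paasche price index uses current-period quantities as weights.
ΣP(Year 1)·Q(Year 1) = 2.07×348 + 58.14×5 + 3.06×142 + 1.55×220 = 720.36 + 290.7 + 434.52 + 341 = 1786.58
ΣP(Year 0)·Q(Year 1) = 2.49×348 + 57.19×5 + 2.66×142 + 1.14×220 = 866.52 + 285.95 + 377.72 + 250.8 = 1780.99
Index = 1786.58 / 1780.99 × 100 = 100.3139

100.31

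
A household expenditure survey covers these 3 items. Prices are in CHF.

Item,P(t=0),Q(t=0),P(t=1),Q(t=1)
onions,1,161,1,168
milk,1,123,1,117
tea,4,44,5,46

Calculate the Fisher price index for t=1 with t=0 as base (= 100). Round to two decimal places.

Laspeyres component (base-period weights):
ΣP(t=1)Q(t=0) = 1×161 + 1×123 + 5×44 = 161 + 123 + 220 = 504
ΣP(t=0)Q(t=0) = 1×161 + 1×123 + 4×44 = 161 + 123 + 176 = 460
L = 504 / 460 × 100 = 109.5652
Paasche component (current-period weights):
ΣP(t=1)Q(t=1) = 1×168 + 1×117 + 5×46 = 168 + 117 + 230 = 515
ΣP(t=0)Q(t=1) = 1×168 + 1×117 + 4×46 = 168 + 117 + 184 = 469
P = 515 / 469 × 100 = 109.8081
Fisher = √(L × P) = √(109.5652 × 109.8081) = 109.6866

109.69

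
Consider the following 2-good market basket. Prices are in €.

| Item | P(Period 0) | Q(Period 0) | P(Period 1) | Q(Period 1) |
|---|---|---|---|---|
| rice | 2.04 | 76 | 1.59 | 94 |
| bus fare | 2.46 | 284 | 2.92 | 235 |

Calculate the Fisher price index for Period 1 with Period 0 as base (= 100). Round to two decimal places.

Laspeyres component (base-period weights):
ΣP(Period 1)Q(Period 0) = 1.59×76 + 2.92×284 = 120.84 + 829.28 = 950.12
ΣP(Period 0)Q(Period 0) = 2.04×76 + 2.46×284 = 155.04 + 698.64 = 853.68
L = 950.12 / 853.68 × 100 = 111.2970
Paasche component (current-period weights):
ΣP(Period 1)Q(Period 1) = 1.59×94 + 2.92×235 = 149.46 + 686.2 = 835.66
ΣP(Period 0)Q(Period 1) = 2.04×94 + 2.46×235 = 191.76 + 578.1 = 769.86
P = 835.66 / 769.86 × 100 = 108.5470
Fisher = √(L × P) = √(111.2970 × 108.5470) = 109.9134

109.91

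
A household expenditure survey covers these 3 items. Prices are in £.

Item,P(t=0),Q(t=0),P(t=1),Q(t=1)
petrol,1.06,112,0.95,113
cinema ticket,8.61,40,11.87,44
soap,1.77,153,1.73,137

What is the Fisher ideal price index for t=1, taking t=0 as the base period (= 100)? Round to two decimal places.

Laspeyres component (base-period weights):
ΣP(t=1)Q(t=0) = 0.95×112 + 11.87×40 + 1.73×153 = 106.4 + 474.8 + 264.69 = 845.89
ΣP(t=0)Q(t=0) = 1.06×112 + 8.61×40 + 1.77×153 = 118.72 + 344.4 + 270.81 = 733.93
L = 845.89 / 733.93 × 100 = 115.2549
Paasche component (current-period weights):
ΣP(t=1)Q(t=1) = 0.95×113 + 11.87×44 + 1.73×137 = 107.35 + 522.28 + 237.01 = 866.64
ΣP(t=0)Q(t=1) = 1.06×113 + 8.61×44 + 1.77×137 = 119.78 + 378.84 + 242.49 = 741.11
P = 866.64 / 741.11 × 100 = 116.9381
Fisher = √(L × P) = √(115.2549 × 116.9381) = 116.0934

116.09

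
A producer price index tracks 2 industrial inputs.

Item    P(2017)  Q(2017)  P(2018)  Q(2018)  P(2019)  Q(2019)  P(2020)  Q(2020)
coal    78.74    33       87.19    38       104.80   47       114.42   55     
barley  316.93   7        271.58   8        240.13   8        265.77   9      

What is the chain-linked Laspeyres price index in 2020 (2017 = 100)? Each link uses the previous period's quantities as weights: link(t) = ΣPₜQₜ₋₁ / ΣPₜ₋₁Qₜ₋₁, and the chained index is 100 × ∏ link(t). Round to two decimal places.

117.00

Link 2017→2018:
ΣP(2018)Q(2017) = 87.19×33 + 271.58×7 = 2877.27 + 1901.06 = 4778.33
ΣP(2017)Q(2017) = 78.74×33 + 316.93×7 = 2598.42 + 2218.51 = 4816.93
link = 4778.33/4816.93 = 0.991987
Link 2018→2019:
ΣP(2019)Q(2018) = 104.80×38 + 240.13×8 = 3982.4 + 1921.04 = 5903.44
ΣP(2018)Q(2018) = 87.19×38 + 271.58×8 = 3313.22 + 2172.64 = 5485.86
link = 5903.44/5485.86 = 1.076119
Link 2019→2020:
ΣP(2020)Q(2019) = 114.42×47 + 265.77×8 = 5377.74 + 2126.16 = 7503.9
ΣP(2019)Q(2019) = 104.80×47 + 240.13×8 = 4925.6 + 1921.04 = 6846.64
link = 7503.9/6846.64 = 1.095997
Chained index = 100 × 0.991987 × 1.076119 × 1.095997 = 116.9973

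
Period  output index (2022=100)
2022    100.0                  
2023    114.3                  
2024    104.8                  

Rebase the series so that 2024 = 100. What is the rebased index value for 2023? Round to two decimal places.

Rebased(2023) = 114.3 / 104.8 × 100 = 109.0649

109.06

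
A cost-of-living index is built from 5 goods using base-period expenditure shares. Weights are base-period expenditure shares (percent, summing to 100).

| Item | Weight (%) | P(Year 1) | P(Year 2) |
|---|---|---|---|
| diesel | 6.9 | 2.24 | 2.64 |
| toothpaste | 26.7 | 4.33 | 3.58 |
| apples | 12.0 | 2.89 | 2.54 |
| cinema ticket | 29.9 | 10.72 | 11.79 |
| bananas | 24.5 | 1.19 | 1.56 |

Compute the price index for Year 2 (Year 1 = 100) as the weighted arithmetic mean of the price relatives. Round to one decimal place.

diesel: 6.9 × (2.64/2.24) = 6.9 × 1.178571 = 8.1321
toothpaste: 26.7 × (3.58/4.33) = 26.7 × 0.826790 = 22.0753
apples: 12.0 × (2.54/2.89) = 12.0 × 0.878893 = 10.5467
cinema ticket: 29.9 × (11.79/10.72) = 29.9 × 1.099813 = 32.8844
bananas: 24.5 × (1.56/1.19) = 24.5 × 1.310924 = 32.1176
Index = Σ wᵢ·(p₁ᵢ/p₀ᵢ) = 8.1321 + 22.0753 + 10.5467 + 32.8844 + 32.1176 = 105.7562

105.8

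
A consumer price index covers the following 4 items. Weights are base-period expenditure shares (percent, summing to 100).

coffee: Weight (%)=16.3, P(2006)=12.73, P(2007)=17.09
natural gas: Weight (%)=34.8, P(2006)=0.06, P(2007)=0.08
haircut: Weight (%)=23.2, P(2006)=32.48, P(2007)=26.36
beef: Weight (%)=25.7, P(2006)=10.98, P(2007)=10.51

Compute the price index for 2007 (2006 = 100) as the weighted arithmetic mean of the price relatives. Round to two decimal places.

coffee: 16.3 × (17.09/12.73) = 16.3 × 1.342498 = 21.8827
natural gas: 34.8 × (0.08/0.06) = 34.8 × 1.333333 = 46.4000
haircut: 23.2 × (26.36/32.48) = 23.2 × 0.811576 = 18.8286
beef: 25.7 × (10.51/10.98) = 25.7 × 0.957195 = 24.5999
Index = Σ wᵢ·(p₁ᵢ/p₀ᵢ) = 21.8827 + 46.4000 + 18.8286 + 24.5999 = 111.7112

111.71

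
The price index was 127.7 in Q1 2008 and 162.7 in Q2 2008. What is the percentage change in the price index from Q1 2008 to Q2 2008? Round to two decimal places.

27.41%

Change = (162.7 − 127.7) / 127.7 × 100
       = 35.0 / 127.7 × 100 = 27.4080%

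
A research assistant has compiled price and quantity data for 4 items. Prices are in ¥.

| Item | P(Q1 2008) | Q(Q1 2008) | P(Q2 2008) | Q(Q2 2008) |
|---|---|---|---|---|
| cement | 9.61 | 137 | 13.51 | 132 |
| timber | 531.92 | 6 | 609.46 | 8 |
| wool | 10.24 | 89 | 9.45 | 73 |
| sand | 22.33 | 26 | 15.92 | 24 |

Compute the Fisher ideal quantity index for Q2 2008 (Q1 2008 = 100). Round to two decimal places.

113.89

Laspeyres component (base-period weights):
ΣP(Q1 2008)Q(Q2 2008) = 9.61×132 + 531.92×8 + 10.24×73 + 22.33×24 = 1268.52 + 4255.36 + 747.52 + 535.92 = 6807.32
ΣP(Q1 2008)Q(Q1 2008) = 9.61×137 + 531.92×6 + 10.24×89 + 22.33×26 = 1316.57 + 3191.52 + 911.36 + 580.58 = 6000.03
L = 6807.32 / 6000.03 × 100 = 113.4548
Paasche component (current-period weights):
ΣP(Q2 2008)Q(Q2 2008) = 13.51×132 + 609.46×8 + 9.45×73 + 15.92×24 = 1783.32 + 4875.68 + 689.85 + 382.08 = 7730.93
ΣP(Q2 2008)Q(Q1 2008) = 13.51×137 + 609.46×6 + 9.45×89 + 15.92×26 = 1850.87 + 3656.76 + 841.05 + 413.92 = 6762.6
P = 7730.93 / 6762.6 × 100 = 114.3189
Fisher = √(L × P) = √(113.4548 × 114.3189) = 113.8860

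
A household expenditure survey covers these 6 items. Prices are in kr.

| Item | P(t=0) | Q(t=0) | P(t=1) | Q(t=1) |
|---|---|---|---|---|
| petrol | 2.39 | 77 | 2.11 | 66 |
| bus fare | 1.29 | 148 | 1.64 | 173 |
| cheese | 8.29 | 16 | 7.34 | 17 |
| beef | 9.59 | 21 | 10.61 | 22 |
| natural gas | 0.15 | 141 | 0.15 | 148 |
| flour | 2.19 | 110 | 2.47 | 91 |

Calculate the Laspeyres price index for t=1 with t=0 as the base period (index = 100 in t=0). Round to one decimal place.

Laspeyres price index uses base-period quantities as weights.
ΣP(t=1)·Q(t=0) = 2.11×77 + 1.64×148 + 7.34×16 + 10.61×21 + 0.15×141 + 2.47×110 = 162.47 + 242.72 + 117.44 + 222.81 + 21.15 + 271.7 = 1038.29
ΣP(t=0)·Q(t=0) = 2.39×77 + 1.29×148 + 8.29×16 + 9.59×21 + 0.15×141 + 2.19×110 = 184.03 + 190.92 + 132.64 + 201.39 + 21.15 + 240.9 = 971.03
Index = 1038.29 / 971.03 × 100 = 106.9267

106.9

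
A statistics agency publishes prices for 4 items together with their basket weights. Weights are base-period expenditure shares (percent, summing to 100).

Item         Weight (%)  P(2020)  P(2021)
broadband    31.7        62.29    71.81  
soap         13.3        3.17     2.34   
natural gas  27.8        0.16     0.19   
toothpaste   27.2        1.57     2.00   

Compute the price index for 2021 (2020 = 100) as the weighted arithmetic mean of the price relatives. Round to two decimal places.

broadband: 31.7 × (71.81/62.29) = 31.7 × 1.152834 = 36.5448
soap: 13.3 × (2.34/3.17) = 13.3 × 0.738170 = 9.8177
natural gas: 27.8 × (0.19/0.16) = 27.8 × 1.187500 = 33.0125
toothpaste: 27.2 × (2.00/1.57) = 27.2 × 1.273885 = 34.6497
Index = Σ wᵢ·(p₁ᵢ/p₀ᵢ) = 36.5448 + 9.8177 + 33.0125 + 34.6497 = 114.0247

114.02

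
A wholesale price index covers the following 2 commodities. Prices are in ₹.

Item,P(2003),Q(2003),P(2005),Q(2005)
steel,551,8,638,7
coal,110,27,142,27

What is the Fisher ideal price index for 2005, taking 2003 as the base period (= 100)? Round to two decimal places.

Laspeyres component (base-period weights):
ΣP(2005)Q(2003) = 638×8 + 142×27 = 5104 + 3834 = 8938
ΣP(2003)Q(2003) = 551×8 + 110×27 = 4408 + 2970 = 7378
L = 8938 / 7378 × 100 = 121.1439
Paasche component (current-period weights):
ΣP(2005)Q(2005) = 638×7 + 142×27 = 4466 + 3834 = 8300
ΣP(2003)Q(2005) = 551×7 + 110×27 = 3857 + 2970 = 6827
P = 8300 / 6827 × 100 = 121.5761
Fisher = √(L × P) = √(121.1439 × 121.5761) = 121.3598

121.36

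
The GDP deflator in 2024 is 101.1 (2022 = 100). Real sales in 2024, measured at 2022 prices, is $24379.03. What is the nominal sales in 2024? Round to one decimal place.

24647.2

Nominal = Real × (Index/100) = 24379.03 × (101.1/100)
        = 24379.03 × 1.011 = 24647.1993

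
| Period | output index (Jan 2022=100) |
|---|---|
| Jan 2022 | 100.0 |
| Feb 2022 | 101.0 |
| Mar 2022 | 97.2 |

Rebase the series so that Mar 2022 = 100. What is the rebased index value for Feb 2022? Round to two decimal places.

103.91

Rebased(Feb 2022) = 101.0 / 97.2 × 100 = 103.9095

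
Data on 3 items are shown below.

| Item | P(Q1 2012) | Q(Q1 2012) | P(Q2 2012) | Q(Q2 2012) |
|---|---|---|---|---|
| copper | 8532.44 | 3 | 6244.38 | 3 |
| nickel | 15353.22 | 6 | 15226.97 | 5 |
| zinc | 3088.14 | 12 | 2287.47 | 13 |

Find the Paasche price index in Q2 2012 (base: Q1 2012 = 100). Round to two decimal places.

87.44

Paasche price index uses current-period quantities as weights.
ΣP(Q2 2012)·Q(Q2 2012) = 6244.38×3 + 15226.97×5 + 2287.47×13 = 18733.14 + 76134.85 + 29737.11 = 124605.1
ΣP(Q1 2012)·Q(Q2 2012) = 8532.44×3 + 15353.22×5 + 3088.14×13 = 25597.32 + 76766.1 + 40145.82 = 142509.24
Index = 124605.1 / 142509.24 × 100 = 87.4365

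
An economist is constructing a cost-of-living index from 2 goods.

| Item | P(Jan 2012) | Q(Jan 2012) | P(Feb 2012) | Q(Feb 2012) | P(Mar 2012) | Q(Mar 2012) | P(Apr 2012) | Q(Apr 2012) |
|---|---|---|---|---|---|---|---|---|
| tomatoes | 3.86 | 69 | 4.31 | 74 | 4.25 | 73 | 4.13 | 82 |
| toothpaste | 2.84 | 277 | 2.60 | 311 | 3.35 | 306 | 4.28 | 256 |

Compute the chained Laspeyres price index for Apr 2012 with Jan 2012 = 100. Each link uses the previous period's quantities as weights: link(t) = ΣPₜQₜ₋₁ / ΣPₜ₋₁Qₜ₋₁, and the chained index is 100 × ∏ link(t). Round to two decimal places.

Link Jan 2012→Feb 2012:
ΣP(Feb 2012)Q(Jan 2012) = 4.31×69 + 2.60×277 = 297.39 + 720.2 = 1017.59
ΣP(Jan 2012)Q(Jan 2012) = 3.86×69 + 2.84×277 = 266.34 + 786.68 = 1053.02
link = 1017.59/1053.02 = 0.966354
Link Feb 2012→Mar 2012:
ΣP(Mar 2012)Q(Feb 2012) = 4.25×74 + 3.35×311 = 314.5 + 1041.85 = 1356.35
ΣP(Feb 2012)Q(Feb 2012) = 4.31×74 + 2.60×311 = 318.94 + 808.6 = 1127.54
link = 1356.35/1127.54 = 1.202928
Link Mar 2012→Apr 2012:
ΣP(Apr 2012)Q(Mar 2012) = 4.13×73 + 4.28×306 = 301.49 + 1309.68 = 1611.17
ΣP(Mar 2012)Q(Mar 2012) = 4.25×73 + 3.35×306 = 310.25 + 1025.1 = 1335.35
link = 1611.17/1335.35 = 1.206553
Chained index = 100 × 0.966354 × 1.202928 × 1.206553 = 140.2563

140.26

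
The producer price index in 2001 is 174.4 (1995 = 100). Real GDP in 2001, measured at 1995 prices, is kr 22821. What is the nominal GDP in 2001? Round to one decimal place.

Nominal = Real × (Index/100) = 22821 × (174.4/100)
        = 22821 × 1.744 = 39799.8240

39799.8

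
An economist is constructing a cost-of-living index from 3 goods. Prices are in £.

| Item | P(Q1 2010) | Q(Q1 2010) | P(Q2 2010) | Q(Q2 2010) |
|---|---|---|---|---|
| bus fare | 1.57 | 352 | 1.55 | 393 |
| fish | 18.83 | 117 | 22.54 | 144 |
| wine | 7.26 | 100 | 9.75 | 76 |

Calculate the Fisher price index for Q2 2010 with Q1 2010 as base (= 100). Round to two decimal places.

Laspeyres component (base-period weights):
ΣP(Q2 2010)Q(Q1 2010) = 1.55×352 + 22.54×117 + 9.75×100 = 545.6 + 2637.18 + 975 = 4157.78
ΣP(Q1 2010)Q(Q1 2010) = 1.57×352 + 18.83×117 + 7.26×100 = 552.64 + 2203.11 + 726 = 3481.75
L = 4157.78 / 3481.75 × 100 = 119.4164
Paasche component (current-period weights):
ΣP(Q2 2010)Q(Q2 2010) = 1.55×393 + 22.54×144 + 9.75×76 = 609.15 + 3245.76 + 741 = 4595.91
ΣP(Q1 2010)Q(Q2 2010) = 1.57×393 + 18.83×144 + 7.26×76 = 617.01 + 2711.52 + 551.76 = 3880.29
P = 4595.91 / 3880.29 × 100 = 118.4424
Fisher = √(L × P) = √(119.4164 × 118.4424) = 118.9284

118.93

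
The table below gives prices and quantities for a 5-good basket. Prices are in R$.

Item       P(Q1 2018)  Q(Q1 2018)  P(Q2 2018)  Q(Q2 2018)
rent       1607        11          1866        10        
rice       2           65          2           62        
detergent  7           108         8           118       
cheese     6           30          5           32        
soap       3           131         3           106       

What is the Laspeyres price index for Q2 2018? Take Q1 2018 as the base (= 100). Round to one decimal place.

115.3

Laspeyres price index uses base-period quantities as weights.
ΣP(Q2 2018)·Q(Q1 2018) = 1866×11 + 2×65 + 8×108 + 5×30 + 3×131 = 20526 + 130 + 864 + 150 + 393 = 22063
ΣP(Q1 2018)·Q(Q1 2018) = 1607×11 + 2×65 + 7×108 + 6×30 + 3×131 = 17677 + 130 + 756 + 180 + 393 = 19136
Index = 22063 / 19136 × 100 = 115.2958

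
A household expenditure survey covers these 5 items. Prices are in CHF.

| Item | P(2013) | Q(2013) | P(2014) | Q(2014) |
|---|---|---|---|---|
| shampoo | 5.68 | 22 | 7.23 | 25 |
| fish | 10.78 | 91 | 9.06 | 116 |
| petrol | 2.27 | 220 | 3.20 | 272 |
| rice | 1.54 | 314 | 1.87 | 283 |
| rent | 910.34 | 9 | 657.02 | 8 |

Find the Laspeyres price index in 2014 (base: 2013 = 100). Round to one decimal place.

Laspeyres price index uses base-period quantities as weights.
ΣP(2014)·Q(2013) = 7.23×22 + 9.06×91 + 3.20×220 + 1.87×314 + 657.02×9 = 159.06 + 824.46 + 704 + 587.18 + 5913.18 = 8187.88
ΣP(2013)·Q(2013) = 5.68×22 + 10.78×91 + 2.27×220 + 1.54×314 + 910.34×9 = 124.96 + 980.98 + 499.4 + 483.56 + 8193.06 = 10281.96
Index = 8187.88 / 10281.96 × 100 = 79.6335

79.6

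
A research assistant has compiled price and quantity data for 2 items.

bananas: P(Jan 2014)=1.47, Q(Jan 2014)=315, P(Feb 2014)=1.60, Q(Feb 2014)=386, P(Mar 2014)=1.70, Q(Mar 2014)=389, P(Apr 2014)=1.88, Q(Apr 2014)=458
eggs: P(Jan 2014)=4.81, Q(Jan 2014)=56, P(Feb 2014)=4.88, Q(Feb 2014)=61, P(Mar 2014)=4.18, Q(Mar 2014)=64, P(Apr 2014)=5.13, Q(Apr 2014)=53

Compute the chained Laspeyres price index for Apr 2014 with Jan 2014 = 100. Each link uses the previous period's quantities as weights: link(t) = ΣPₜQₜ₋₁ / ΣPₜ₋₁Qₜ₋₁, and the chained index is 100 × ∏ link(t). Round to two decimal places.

120.53

Link Jan 2014→Feb 2014:
ΣP(Feb 2014)Q(Jan 2014) = 1.60×315 + 4.88×56 = 504 + 273.28 = 777.28
ΣP(Jan 2014)Q(Jan 2014) = 1.47×315 + 4.81×56 = 463.05 + 269.36 = 732.41
link = 777.28/732.41 = 1.061263
Link Feb 2014→Mar 2014:
ΣP(Mar 2014)Q(Feb 2014) = 1.70×386 + 4.18×61 = 656.2 + 254.98 = 911.18
ΣP(Feb 2014)Q(Feb 2014) = 1.60×386 + 4.88×61 = 617.6 + 297.68 = 915.28
link = 911.18/915.28 = 0.995520
Link Mar 2014→Apr 2014:
ΣP(Apr 2014)Q(Mar 2014) = 1.88×389 + 5.13×64 = 731.32 + 328.32 = 1059.64
ΣP(Mar 2014)Q(Mar 2014) = 1.70×389 + 4.18×64 = 661.3 + 267.52 = 928.82
link = 1059.64/928.82 = 1.140845
Chained index = 100 × 1.061263 × 0.995520 × 1.140845 = 120.5314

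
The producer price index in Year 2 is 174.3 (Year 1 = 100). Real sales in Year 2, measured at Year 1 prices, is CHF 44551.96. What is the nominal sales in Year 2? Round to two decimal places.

77654.07

Nominal = Real × (Index/100) = 44551.96 × (174.3/100)
        = 44551.96 × 1.743 = 77654.0663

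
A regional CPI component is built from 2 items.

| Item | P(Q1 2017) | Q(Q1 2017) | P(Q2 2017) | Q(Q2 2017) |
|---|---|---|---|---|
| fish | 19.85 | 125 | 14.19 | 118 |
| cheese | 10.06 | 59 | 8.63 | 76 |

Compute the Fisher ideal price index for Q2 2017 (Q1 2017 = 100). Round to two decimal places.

Laspeyres component (base-period weights):
ΣP(Q2 2017)Q(Q1 2017) = 14.19×125 + 8.63×59 = 1773.75 + 509.17 = 2282.92
ΣP(Q1 2017)Q(Q1 2017) = 19.85×125 + 10.06×59 = 2481.25 + 593.54 = 3074.79
L = 2282.92 / 3074.79 × 100 = 74.2464
Paasche component (current-period weights):
ΣP(Q2 2017)Q(Q2 2017) = 14.19×118 + 8.63×76 = 1674.42 + 655.88 = 2330.3
ΣP(Q1 2017)Q(Q2 2017) = 19.85×118 + 10.06×76 = 2342.3 + 764.56 = 3106.86
P = 2330.3 / 3106.86 × 100 = 75.0050
Fisher = √(L × P) = √(74.2464 × 75.0050) = 74.6247

74.62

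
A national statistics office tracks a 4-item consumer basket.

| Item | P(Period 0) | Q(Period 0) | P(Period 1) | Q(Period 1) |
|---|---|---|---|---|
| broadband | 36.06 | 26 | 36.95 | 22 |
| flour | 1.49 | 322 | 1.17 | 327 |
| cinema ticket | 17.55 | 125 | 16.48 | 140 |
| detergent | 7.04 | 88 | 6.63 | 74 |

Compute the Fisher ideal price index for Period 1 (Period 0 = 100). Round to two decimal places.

Laspeyres component (base-period weights):
ΣP(Period 1)Q(Period 0) = 36.95×26 + 1.17×322 + 16.48×125 + 6.63×88 = 960.7 + 376.74 + 2060 + 583.44 = 3980.88
ΣP(Period 0)Q(Period 0) = 36.06×26 + 1.49×322 + 17.55×125 + 7.04×88 = 937.56 + 479.78 + 2193.75 + 619.52 = 4230.61
L = 3980.88 / 4230.61 × 100 = 94.0971
Paasche component (current-period weights):
ΣP(Period 1)Q(Period 1) = 36.95×22 + 1.17×327 + 16.48×140 + 6.63×74 = 812.9 + 382.59 + 2307.2 + 490.62 = 3993.31
ΣP(Period 0)Q(Period 1) = 36.06×22 + 1.49×327 + 17.55×140 + 7.04×74 = 793.32 + 487.23 + 2457 + 520.96 = 4258.51
P = 3993.31 / 4258.51 × 100 = 93.7725
Fisher = √(L × P) = √(94.0971 × 93.7725) = 93.9346

93.93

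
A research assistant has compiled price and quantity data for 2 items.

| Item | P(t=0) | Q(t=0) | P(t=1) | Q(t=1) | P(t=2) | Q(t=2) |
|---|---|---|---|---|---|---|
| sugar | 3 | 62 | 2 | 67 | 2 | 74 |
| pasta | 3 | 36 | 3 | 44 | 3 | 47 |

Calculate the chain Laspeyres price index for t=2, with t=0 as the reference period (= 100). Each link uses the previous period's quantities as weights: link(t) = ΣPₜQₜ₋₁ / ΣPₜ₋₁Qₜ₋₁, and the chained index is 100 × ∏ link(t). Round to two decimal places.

78.91

Link t=0→t=1:
ΣP(t=1)Q(t=0) = 2×62 + 3×36 = 124 + 108 = 232
ΣP(t=0)Q(t=0) = 3×62 + 3×36 = 186 + 108 = 294
link = 232/294 = 0.789116
Link t=1→t=2:
ΣP(t=2)Q(t=1) = 2×67 + 3×44 = 134 + 132 = 266
ΣP(t=1)Q(t=1) = 2×67 + 3×44 = 134 + 132 = 266
link = 266/266 = 1.000000
Chained index = 100 × 0.789116 × 1.000000 = 78.9116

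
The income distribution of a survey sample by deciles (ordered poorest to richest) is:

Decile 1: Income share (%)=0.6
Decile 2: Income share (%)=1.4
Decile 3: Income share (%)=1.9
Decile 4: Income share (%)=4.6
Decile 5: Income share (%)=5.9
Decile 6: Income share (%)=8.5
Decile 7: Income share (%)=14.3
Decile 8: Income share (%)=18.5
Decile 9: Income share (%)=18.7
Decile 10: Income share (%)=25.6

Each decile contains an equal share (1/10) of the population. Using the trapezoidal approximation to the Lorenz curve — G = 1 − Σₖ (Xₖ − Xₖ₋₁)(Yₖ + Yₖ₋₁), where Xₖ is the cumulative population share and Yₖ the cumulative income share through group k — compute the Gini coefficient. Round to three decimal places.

0.461

Cumulative income shares Yₖ: 0.0060, 0.0200, 0.0390, 0.0850, 0.1440, 0.2290, 0.3720, 0.5570, 0.7440, 1.0000
Σ (Xₖ−Xₖ₋₁)(Yₖ+Yₖ₋₁) = (1/10)(0.0060+0.0000) + (1/10)(0.0200+0.0060) + (1/10)(0.0390+0.0200) + (1/10)(0.0850+0.0390) + (1/10)(0.1440+0.0850) + (1/10)(0.2290+0.1440) + (1/10)(0.3720+0.2290) + (1/10)(0.5570+0.3720) + (1/10)(0.7440+0.5570) + (1/10)(1.0000+0.7440)
  = 0.0006 + 0.0026 + 0.0059 + 0.0124 + 0.0229 + 0.0373 + 0.0601 + 0.0929 + 0.1301 + 0.1744 = 0.5392
G = 1 − 0.5392 = 0.4608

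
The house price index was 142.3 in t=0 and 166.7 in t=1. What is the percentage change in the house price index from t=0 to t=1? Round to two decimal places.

Change = (166.7 − 142.3) / 142.3 × 100
       = 24.4 / 142.3 × 100 = 17.1469%

17.15%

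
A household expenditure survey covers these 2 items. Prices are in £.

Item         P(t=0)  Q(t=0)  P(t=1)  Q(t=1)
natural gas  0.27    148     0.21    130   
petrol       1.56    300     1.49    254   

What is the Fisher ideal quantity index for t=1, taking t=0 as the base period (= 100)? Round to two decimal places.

84.89

Laspeyres component (base-period weights):
ΣP(t=0)Q(t=1) = 0.27×130 + 1.56×254 = 35.1 + 396.24 = 431.34
ΣP(t=0)Q(t=0) = 0.27×148 + 1.56×300 = 39.96 + 468 = 507.96
L = 431.34 / 507.96 × 100 = 84.9161
Paasche component (current-period weights):
ΣP(t=1)Q(t=1) = 0.21×130 + 1.49×254 = 27.3 + 378.46 = 405.76
ΣP(t=1)Q(t=0) = 0.21×148 + 1.49×300 = 31.08 + 447 = 478.08
P = 405.76 / 478.08 × 100 = 84.8728
Fisher = √(L × P) = √(84.9161 × 84.8728) = 84.8945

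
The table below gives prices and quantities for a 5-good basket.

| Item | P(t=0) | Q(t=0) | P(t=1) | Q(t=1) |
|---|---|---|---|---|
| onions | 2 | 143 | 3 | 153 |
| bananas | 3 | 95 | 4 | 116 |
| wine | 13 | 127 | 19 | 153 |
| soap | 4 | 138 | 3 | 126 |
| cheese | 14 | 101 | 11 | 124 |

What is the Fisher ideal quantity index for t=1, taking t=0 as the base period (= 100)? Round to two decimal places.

Laspeyres component (base-period weights):
ΣP(t=0)Q(t=1) = 2×153 + 3×116 + 13×153 + 4×126 + 14×124 = 306 + 348 + 1989 + 504 + 1736 = 4883
ΣP(t=0)Q(t=0) = 2×143 + 3×95 + 13×127 + 4×138 + 14×101 = 286 + 285 + 1651 + 552 + 1414 = 4188
L = 4883 / 4188 × 100 = 116.5950
Paasche component (current-period weights):
ΣP(t=1)Q(t=1) = 3×153 + 4×116 + 19×153 + 3×126 + 11×124 = 459 + 464 + 2907 + 378 + 1364 = 5572
ΣP(t=1)Q(t=0) = 3×143 + 4×95 + 19×127 + 3×138 + 11×101 = 429 + 380 + 2413 + 414 + 1111 = 4747
P = 5572 / 4747 × 100 = 117.3794
Fisher = √(L × P) = √(116.5950 × 117.3794) = 116.9866

116.99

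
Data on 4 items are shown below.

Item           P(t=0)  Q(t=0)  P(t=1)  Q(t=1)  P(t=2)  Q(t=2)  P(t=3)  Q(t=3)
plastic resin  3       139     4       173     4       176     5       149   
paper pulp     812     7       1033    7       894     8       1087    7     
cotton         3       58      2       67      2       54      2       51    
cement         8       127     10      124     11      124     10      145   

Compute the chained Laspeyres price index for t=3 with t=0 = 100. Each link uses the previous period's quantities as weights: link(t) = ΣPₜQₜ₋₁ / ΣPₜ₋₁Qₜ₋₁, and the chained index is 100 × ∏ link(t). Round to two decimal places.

133.88

Link t=0→t=1:
ΣP(t=1)Q(t=0) = 4×139 + 1033×7 + 2×58 + 10×127 = 556 + 7231 + 116 + 1270 = 9173
ΣP(t=0)Q(t=0) = 3×139 + 812×7 + 3×58 + 8×127 = 417 + 5684 + 174 + 1016 = 7291
link = 9173/7291 = 1.258126
Link t=1→t=2:
ΣP(t=2)Q(t=1) = 4×173 + 894×7 + 2×67 + 11×124 = 692 + 6258 + 134 + 1364 = 8448
ΣP(t=1)Q(t=1) = 4×173 + 1033×7 + 2×67 + 10×124 = 692 + 7231 + 134 + 1240 = 9297
link = 8448/9297 = 0.908680
Link t=2→t=3:
ΣP(t=3)Q(t=2) = 5×176 + 1087×8 + 2×54 + 10×124 = 880 + 8696 + 108 + 1240 = 10924
ΣP(t=2)Q(t=2) = 4×176 + 894×8 + 2×54 + 11×124 = 704 + 7152 + 108 + 1364 = 9328
link = 10924/9328 = 1.171098
Chained index = 100 × 1.258126 × 0.908680 × 1.171098 = 133.8840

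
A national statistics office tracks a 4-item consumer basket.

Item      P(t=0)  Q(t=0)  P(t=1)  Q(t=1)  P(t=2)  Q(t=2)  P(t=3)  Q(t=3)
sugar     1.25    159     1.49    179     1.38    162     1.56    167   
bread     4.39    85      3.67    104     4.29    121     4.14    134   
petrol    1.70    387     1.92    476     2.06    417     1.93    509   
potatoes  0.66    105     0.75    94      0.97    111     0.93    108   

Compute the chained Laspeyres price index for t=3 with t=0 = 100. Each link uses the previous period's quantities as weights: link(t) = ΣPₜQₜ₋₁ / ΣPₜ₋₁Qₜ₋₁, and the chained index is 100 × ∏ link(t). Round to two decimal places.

110.87

Link t=0→t=1:
ΣP(t=1)Q(t=0) = 1.49×159 + 3.67×85 + 1.92×387 + 0.75×105 = 236.91 + 311.95 + 743.04 + 78.75 = 1370.65
ΣP(t=0)Q(t=0) = 1.25×159 + 4.39×85 + 1.70×387 + 0.66×105 = 198.75 + 373.15 + 657.9 + 69.3 = 1299.1
link = 1370.65/1299.1 = 1.055077
Link t=1→t=2:
ΣP(t=2)Q(t=1) = 1.38×179 + 4.29×104 + 2.06×476 + 0.97×94 = 247.02 + 446.16 + 980.56 + 91.18 = 1764.92
ΣP(t=1)Q(t=1) = 1.49×179 + 3.67×104 + 1.92×476 + 0.75×94 = 266.71 + 381.68 + 913.92 + 70.5 = 1632.81
link = 1764.92/1632.81 = 1.080910
Link t=2→t=3:
ΣP(t=3)Q(t=2) = 1.56×162 + 4.14×121 + 1.93×417 + 0.93×111 = 252.72 + 500.94 + 804.81 + 103.23 = 1661.7
ΣP(t=2)Q(t=2) = 1.38×162 + 4.29×121 + 2.06×417 + 0.97×111 = 223.56 + 519.09 + 859.02 + 107.67 = 1709.34
link = 1661.7/1709.34 = 0.972130
Chained index = 100 × 1.055077 × 1.080910 × 0.972130 = 110.8658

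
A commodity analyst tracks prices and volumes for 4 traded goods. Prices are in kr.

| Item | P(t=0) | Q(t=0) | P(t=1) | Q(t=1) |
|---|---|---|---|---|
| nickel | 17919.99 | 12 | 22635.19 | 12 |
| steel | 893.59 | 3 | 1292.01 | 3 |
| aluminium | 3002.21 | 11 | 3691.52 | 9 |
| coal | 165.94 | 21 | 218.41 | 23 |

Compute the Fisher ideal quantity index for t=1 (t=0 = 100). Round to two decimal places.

Laspeyres component (base-period weights):
ΣP(t=0)Q(t=1) = 17919.99×12 + 893.59×3 + 3002.21×9 + 165.94×23 = 215039.88 + 2680.77 + 27019.89 + 3816.62 = 248557.16
ΣP(t=0)Q(t=0) = 17919.99×12 + 893.59×3 + 3002.21×11 + 165.94×21 = 215039.88 + 2680.77 + 33024.31 + 3484.74 = 254229.7
L = 248557.16 / 254229.7 × 100 = 97.7687
Paasche component (current-period weights):
ΣP(t=1)Q(t=1) = 22635.19×12 + 1292.01×3 + 3691.52×9 + 218.41×23 = 271622.28 + 3876.03 + 33223.68 + 5023.43 = 313745.42
ΣP(t=1)Q(t=0) = 22635.19×12 + 1292.01×3 + 3691.52×11 + 218.41×21 = 271622.28 + 3876.03 + 40606.72 + 4586.61 = 320691.64
P = 313745.42 / 320691.64 × 100 = 97.8340
Fisher = √(L × P) = √(97.7687 × 97.8340) = 97.8014

97.80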